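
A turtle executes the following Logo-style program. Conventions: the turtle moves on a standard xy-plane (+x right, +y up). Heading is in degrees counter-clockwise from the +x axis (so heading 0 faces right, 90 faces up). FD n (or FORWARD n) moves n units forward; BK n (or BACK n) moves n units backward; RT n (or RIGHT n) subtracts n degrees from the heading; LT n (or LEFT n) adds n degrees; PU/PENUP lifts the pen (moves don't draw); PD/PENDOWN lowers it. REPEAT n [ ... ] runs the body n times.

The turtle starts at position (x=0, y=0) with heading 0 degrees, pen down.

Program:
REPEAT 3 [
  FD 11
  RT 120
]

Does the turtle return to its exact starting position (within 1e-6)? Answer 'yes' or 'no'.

Executing turtle program step by step:
Start: pos=(0,0), heading=0, pen down
REPEAT 3 [
  -- iteration 1/3 --
  FD 11: (0,0) -> (11,0) [heading=0, draw]
  RT 120: heading 0 -> 240
  -- iteration 2/3 --
  FD 11: (11,0) -> (5.5,-9.526) [heading=240, draw]
  RT 120: heading 240 -> 120
  -- iteration 3/3 --
  FD 11: (5.5,-9.526) -> (0,0) [heading=120, draw]
  RT 120: heading 120 -> 0
]
Final: pos=(0,0), heading=0, 3 segment(s) drawn

Start position: (0, 0)
Final position: (0, 0)
Distance = 0; < 1e-6 -> CLOSED

Answer: yes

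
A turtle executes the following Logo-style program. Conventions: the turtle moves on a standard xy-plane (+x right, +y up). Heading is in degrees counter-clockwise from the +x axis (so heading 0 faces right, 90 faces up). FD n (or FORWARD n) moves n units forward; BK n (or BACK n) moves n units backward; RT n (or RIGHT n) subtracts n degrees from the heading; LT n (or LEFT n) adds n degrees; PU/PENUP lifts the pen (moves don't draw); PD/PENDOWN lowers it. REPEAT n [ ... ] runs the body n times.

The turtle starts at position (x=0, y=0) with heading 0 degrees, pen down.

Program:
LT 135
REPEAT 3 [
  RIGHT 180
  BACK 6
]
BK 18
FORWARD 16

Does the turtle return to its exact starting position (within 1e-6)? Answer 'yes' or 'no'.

Executing turtle program step by step:
Start: pos=(0,0), heading=0, pen down
LT 135: heading 0 -> 135
REPEAT 3 [
  -- iteration 1/3 --
  RT 180: heading 135 -> 315
  BK 6: (0,0) -> (-4.243,4.243) [heading=315, draw]
  -- iteration 2/3 --
  RT 180: heading 315 -> 135
  BK 6: (-4.243,4.243) -> (0,0) [heading=135, draw]
  -- iteration 3/3 --
  RT 180: heading 135 -> 315
  BK 6: (0,0) -> (-4.243,4.243) [heading=315, draw]
]
BK 18: (-4.243,4.243) -> (-16.971,16.971) [heading=315, draw]
FD 16: (-16.971,16.971) -> (-5.657,5.657) [heading=315, draw]
Final: pos=(-5.657,5.657), heading=315, 5 segment(s) drawn

Start position: (0, 0)
Final position: (-5.657, 5.657)
Distance = 8; >= 1e-6 -> NOT closed

Answer: no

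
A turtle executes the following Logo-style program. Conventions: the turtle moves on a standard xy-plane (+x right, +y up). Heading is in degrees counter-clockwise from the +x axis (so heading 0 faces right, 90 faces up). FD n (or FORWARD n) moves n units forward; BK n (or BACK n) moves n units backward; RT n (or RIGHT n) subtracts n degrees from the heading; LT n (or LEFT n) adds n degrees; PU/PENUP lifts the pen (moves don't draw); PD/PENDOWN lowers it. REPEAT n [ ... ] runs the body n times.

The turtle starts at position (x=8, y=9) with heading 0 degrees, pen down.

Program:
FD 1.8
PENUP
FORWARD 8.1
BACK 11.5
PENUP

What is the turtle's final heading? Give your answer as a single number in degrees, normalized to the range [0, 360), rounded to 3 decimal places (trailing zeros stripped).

Executing turtle program step by step:
Start: pos=(8,9), heading=0, pen down
FD 1.8: (8,9) -> (9.8,9) [heading=0, draw]
PU: pen up
FD 8.1: (9.8,9) -> (17.9,9) [heading=0, move]
BK 11.5: (17.9,9) -> (6.4,9) [heading=0, move]
PU: pen up
Final: pos=(6.4,9), heading=0, 1 segment(s) drawn

Answer: 0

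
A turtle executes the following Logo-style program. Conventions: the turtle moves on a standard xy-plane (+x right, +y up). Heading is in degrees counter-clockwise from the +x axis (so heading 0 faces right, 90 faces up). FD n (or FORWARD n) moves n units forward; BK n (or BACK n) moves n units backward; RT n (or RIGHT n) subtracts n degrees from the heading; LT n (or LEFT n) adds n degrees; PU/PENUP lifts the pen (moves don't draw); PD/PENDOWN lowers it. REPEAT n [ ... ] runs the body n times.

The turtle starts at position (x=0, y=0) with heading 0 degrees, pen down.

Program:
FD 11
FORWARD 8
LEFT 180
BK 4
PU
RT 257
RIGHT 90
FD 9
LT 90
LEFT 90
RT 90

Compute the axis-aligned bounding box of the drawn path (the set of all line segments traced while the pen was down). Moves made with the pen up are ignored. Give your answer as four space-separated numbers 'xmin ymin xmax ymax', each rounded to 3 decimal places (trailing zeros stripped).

Executing turtle program step by step:
Start: pos=(0,0), heading=0, pen down
FD 11: (0,0) -> (11,0) [heading=0, draw]
FD 8: (11,0) -> (19,0) [heading=0, draw]
LT 180: heading 0 -> 180
BK 4: (19,0) -> (23,0) [heading=180, draw]
PU: pen up
RT 257: heading 180 -> 283
RT 90: heading 283 -> 193
FD 9: (23,0) -> (14.231,-2.025) [heading=193, move]
LT 90: heading 193 -> 283
LT 90: heading 283 -> 13
RT 90: heading 13 -> 283
Final: pos=(14.231,-2.025), heading=283, 3 segment(s) drawn

Segment endpoints: x in {0, 11, 19, 23}, y in {0, 0}
xmin=0, ymin=0, xmax=23, ymax=0

Answer: 0 0 23 0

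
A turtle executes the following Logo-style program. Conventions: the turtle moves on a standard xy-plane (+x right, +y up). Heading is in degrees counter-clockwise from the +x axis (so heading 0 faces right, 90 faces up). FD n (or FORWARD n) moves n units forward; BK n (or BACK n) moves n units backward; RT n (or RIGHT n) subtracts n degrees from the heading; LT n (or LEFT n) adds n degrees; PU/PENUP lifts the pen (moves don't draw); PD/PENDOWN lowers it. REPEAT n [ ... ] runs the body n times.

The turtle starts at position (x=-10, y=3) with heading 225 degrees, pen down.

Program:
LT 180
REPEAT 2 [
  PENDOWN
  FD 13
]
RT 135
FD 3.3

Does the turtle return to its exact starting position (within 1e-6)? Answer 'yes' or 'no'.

Answer: no

Derivation:
Executing turtle program step by step:
Start: pos=(-10,3), heading=225, pen down
LT 180: heading 225 -> 45
REPEAT 2 [
  -- iteration 1/2 --
  PD: pen down
  FD 13: (-10,3) -> (-0.808,12.192) [heading=45, draw]
  -- iteration 2/2 --
  PD: pen down
  FD 13: (-0.808,12.192) -> (8.385,21.385) [heading=45, draw]
]
RT 135: heading 45 -> 270
FD 3.3: (8.385,21.385) -> (8.385,18.085) [heading=270, draw]
Final: pos=(8.385,18.085), heading=270, 3 segment(s) drawn

Start position: (-10, 3)
Final position: (8.385, 18.085)
Distance = 23.781; >= 1e-6 -> NOT closed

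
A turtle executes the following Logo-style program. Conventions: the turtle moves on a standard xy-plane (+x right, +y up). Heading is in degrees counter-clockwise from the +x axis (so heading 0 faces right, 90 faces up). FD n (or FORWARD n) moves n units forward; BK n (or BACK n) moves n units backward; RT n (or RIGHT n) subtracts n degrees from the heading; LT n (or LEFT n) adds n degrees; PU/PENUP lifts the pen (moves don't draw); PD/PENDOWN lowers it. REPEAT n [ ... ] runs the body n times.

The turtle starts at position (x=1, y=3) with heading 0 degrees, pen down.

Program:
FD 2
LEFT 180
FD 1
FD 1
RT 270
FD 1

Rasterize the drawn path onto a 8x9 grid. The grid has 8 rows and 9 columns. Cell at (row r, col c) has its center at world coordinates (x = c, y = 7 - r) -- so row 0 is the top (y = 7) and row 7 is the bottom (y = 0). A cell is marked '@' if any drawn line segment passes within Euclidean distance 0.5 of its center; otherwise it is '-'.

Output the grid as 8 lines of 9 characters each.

Segment 0: (1,3) -> (3,3)
Segment 1: (3,3) -> (2,3)
Segment 2: (2,3) -> (1,3)
Segment 3: (1,3) -> (1,2)

Answer: ---------
---------
---------
---------
-@@@-----
-@-------
---------
---------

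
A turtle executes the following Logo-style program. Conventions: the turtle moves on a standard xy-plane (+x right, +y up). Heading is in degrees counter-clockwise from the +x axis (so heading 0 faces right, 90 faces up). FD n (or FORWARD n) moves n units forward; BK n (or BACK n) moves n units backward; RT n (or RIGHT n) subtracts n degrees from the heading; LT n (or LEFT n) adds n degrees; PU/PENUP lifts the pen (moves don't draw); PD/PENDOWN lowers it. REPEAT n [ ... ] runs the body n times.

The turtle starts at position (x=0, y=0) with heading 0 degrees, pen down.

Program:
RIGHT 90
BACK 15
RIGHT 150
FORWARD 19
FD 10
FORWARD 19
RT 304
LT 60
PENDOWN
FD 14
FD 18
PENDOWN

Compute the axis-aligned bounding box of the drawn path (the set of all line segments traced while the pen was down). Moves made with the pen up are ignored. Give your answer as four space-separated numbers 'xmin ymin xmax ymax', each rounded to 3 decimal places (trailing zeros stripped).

Executing turtle program step by step:
Start: pos=(0,0), heading=0, pen down
RT 90: heading 0 -> 270
BK 15: (0,0) -> (0,15) [heading=270, draw]
RT 150: heading 270 -> 120
FD 19: (0,15) -> (-9.5,31.454) [heading=120, draw]
FD 10: (-9.5,31.454) -> (-14.5,40.115) [heading=120, draw]
FD 19: (-14.5,40.115) -> (-24,56.569) [heading=120, draw]
RT 304: heading 120 -> 176
LT 60: heading 176 -> 236
PD: pen down
FD 14: (-24,56.569) -> (-31.829,44.963) [heading=236, draw]
FD 18: (-31.829,44.963) -> (-41.894,30.04) [heading=236, draw]
PD: pen down
Final: pos=(-41.894,30.04), heading=236, 6 segment(s) drawn

Segment endpoints: x in {-41.894, -31.829, -24, -14.5, -9.5, 0, 0}, y in {0, 15, 30.04, 31.454, 40.115, 44.963, 56.569}
xmin=-41.894, ymin=0, xmax=0, ymax=56.569

Answer: -41.894 0 0 56.569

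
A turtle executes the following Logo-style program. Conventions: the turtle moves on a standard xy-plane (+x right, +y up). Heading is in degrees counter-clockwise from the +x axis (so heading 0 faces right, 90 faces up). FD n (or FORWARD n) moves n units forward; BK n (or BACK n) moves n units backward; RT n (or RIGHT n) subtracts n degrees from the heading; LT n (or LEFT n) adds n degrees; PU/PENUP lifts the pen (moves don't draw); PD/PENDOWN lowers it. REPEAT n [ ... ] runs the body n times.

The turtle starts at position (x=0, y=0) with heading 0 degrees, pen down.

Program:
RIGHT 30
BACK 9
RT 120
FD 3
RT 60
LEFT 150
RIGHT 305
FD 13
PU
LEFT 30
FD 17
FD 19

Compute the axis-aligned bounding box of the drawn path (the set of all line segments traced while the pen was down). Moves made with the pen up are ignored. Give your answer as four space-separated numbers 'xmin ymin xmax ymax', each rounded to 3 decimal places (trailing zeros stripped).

Executing turtle program step by step:
Start: pos=(0,0), heading=0, pen down
RT 30: heading 0 -> 330
BK 9: (0,0) -> (-7.794,4.5) [heading=330, draw]
RT 120: heading 330 -> 210
FD 3: (-7.794,4.5) -> (-10.392,3) [heading=210, draw]
RT 60: heading 210 -> 150
LT 150: heading 150 -> 300
RT 305: heading 300 -> 355
FD 13: (-10.392,3) -> (2.558,1.867) [heading=355, draw]
PU: pen up
LT 30: heading 355 -> 25
FD 17: (2.558,1.867) -> (17.965,9.051) [heading=25, move]
FD 19: (17.965,9.051) -> (35.185,17.081) [heading=25, move]
Final: pos=(35.185,17.081), heading=25, 3 segment(s) drawn

Segment endpoints: x in {-10.392, -7.794, 0, 2.558}, y in {0, 1.867, 3, 4.5}
xmin=-10.392, ymin=0, xmax=2.558, ymax=4.5

Answer: -10.392 0 2.558 4.5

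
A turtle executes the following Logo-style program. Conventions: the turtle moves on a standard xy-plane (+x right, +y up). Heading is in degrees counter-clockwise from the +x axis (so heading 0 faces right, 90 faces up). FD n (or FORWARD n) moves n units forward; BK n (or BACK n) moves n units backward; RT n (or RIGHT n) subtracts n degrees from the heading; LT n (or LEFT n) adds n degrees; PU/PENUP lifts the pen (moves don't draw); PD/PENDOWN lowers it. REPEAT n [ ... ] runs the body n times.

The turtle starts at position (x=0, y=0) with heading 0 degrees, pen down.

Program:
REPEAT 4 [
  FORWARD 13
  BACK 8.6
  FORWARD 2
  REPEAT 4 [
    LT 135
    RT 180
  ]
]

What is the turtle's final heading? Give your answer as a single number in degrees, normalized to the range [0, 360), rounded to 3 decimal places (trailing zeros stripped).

Executing turtle program step by step:
Start: pos=(0,0), heading=0, pen down
REPEAT 4 [
  -- iteration 1/4 --
  FD 13: (0,0) -> (13,0) [heading=0, draw]
  BK 8.6: (13,0) -> (4.4,0) [heading=0, draw]
  FD 2: (4.4,0) -> (6.4,0) [heading=0, draw]
  REPEAT 4 [
    -- iteration 1/4 --
    LT 135: heading 0 -> 135
    RT 180: heading 135 -> 315
    -- iteration 2/4 --
    LT 135: heading 315 -> 90
    RT 180: heading 90 -> 270
    -- iteration 3/4 --
    LT 135: heading 270 -> 45
    RT 180: heading 45 -> 225
    -- iteration 4/4 --
    LT 135: heading 225 -> 0
    RT 180: heading 0 -> 180
  ]
  -- iteration 2/4 --
  FD 13: (6.4,0) -> (-6.6,0) [heading=180, draw]
  BK 8.6: (-6.6,0) -> (2,0) [heading=180, draw]
  FD 2: (2,0) -> (0,0) [heading=180, draw]
  REPEAT 4 [
    -- iteration 1/4 --
    LT 135: heading 180 -> 315
    RT 180: heading 315 -> 135
    -- iteration 2/4 --
    LT 135: heading 135 -> 270
    RT 180: heading 270 -> 90
    -- iteration 3/4 --
    LT 135: heading 90 -> 225
    RT 180: heading 225 -> 45
    -- iteration 4/4 --
    LT 135: heading 45 -> 180
    RT 180: heading 180 -> 0
  ]
  -- iteration 3/4 --
  FD 13: (0,0) -> (13,0) [heading=0, draw]
  BK 8.6: (13,0) -> (4.4,0) [heading=0, draw]
  FD 2: (4.4,0) -> (6.4,0) [heading=0, draw]
  REPEAT 4 [
    -- iteration 1/4 --
    LT 135: heading 0 -> 135
    RT 180: heading 135 -> 315
    -- iteration 2/4 --
    LT 135: heading 315 -> 90
    RT 180: heading 90 -> 270
    -- iteration 3/4 --
    LT 135: heading 270 -> 45
    RT 180: heading 45 -> 225
    -- iteration 4/4 --
    LT 135: heading 225 -> 0
    RT 180: heading 0 -> 180
  ]
  -- iteration 4/4 --
  FD 13: (6.4,0) -> (-6.6,0) [heading=180, draw]
  BK 8.6: (-6.6,0) -> (2,0) [heading=180, draw]
  FD 2: (2,0) -> (0,0) [heading=180, draw]
  REPEAT 4 [
    -- iteration 1/4 --
    LT 135: heading 180 -> 315
    RT 180: heading 315 -> 135
    -- iteration 2/4 --
    LT 135: heading 135 -> 270
    RT 180: heading 270 -> 90
    -- iteration 3/4 --
    LT 135: heading 90 -> 225
    RT 180: heading 225 -> 45
    -- iteration 4/4 --
    LT 135: heading 45 -> 180
    RT 180: heading 180 -> 0
  ]
]
Final: pos=(0,0), heading=0, 12 segment(s) drawn

Answer: 0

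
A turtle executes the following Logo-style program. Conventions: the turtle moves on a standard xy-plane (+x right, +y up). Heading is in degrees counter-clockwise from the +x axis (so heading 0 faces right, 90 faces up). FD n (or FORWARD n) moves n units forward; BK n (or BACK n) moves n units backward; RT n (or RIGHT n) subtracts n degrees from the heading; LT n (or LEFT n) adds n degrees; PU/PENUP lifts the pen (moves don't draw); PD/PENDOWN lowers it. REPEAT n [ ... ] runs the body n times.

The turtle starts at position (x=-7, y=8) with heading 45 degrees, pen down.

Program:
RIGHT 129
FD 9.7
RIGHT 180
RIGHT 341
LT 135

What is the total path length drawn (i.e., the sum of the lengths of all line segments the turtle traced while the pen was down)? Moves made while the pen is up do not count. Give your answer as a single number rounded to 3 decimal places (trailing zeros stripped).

Executing turtle program step by step:
Start: pos=(-7,8), heading=45, pen down
RT 129: heading 45 -> 276
FD 9.7: (-7,8) -> (-5.986,-1.647) [heading=276, draw]
RT 180: heading 276 -> 96
RT 341: heading 96 -> 115
LT 135: heading 115 -> 250
Final: pos=(-5.986,-1.647), heading=250, 1 segment(s) drawn

Segment lengths:
  seg 1: (-7,8) -> (-5.986,-1.647), length = 9.7
Total = 9.7

Answer: 9.7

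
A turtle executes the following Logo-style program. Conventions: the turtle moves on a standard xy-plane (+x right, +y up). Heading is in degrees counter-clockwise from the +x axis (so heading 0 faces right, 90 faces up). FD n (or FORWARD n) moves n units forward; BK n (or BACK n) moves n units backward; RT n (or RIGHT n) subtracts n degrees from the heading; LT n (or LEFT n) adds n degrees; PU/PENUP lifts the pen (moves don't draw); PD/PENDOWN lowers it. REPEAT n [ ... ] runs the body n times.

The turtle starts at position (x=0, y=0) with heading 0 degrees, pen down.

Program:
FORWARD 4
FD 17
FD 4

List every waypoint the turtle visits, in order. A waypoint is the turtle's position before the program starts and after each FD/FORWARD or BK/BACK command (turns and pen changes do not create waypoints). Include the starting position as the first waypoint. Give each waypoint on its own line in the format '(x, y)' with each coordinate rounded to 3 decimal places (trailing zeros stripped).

Executing turtle program step by step:
Start: pos=(0,0), heading=0, pen down
FD 4: (0,0) -> (4,0) [heading=0, draw]
FD 17: (4,0) -> (21,0) [heading=0, draw]
FD 4: (21,0) -> (25,0) [heading=0, draw]
Final: pos=(25,0), heading=0, 3 segment(s) drawn
Waypoints (4 total):
(0, 0)
(4, 0)
(21, 0)
(25, 0)

Answer: (0, 0)
(4, 0)
(21, 0)
(25, 0)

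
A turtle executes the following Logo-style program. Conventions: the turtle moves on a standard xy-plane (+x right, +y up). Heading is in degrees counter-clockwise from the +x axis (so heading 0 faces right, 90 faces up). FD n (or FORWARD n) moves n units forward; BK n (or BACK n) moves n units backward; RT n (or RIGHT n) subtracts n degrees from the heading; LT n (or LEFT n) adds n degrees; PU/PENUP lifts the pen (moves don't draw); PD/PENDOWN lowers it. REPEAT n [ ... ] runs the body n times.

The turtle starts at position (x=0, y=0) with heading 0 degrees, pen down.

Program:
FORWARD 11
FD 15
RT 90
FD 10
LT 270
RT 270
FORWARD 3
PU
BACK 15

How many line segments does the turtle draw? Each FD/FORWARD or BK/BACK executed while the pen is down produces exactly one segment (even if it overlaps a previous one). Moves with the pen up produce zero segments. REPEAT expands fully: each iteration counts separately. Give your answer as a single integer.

Answer: 4

Derivation:
Executing turtle program step by step:
Start: pos=(0,0), heading=0, pen down
FD 11: (0,0) -> (11,0) [heading=0, draw]
FD 15: (11,0) -> (26,0) [heading=0, draw]
RT 90: heading 0 -> 270
FD 10: (26,0) -> (26,-10) [heading=270, draw]
LT 270: heading 270 -> 180
RT 270: heading 180 -> 270
FD 3: (26,-10) -> (26,-13) [heading=270, draw]
PU: pen up
BK 15: (26,-13) -> (26,2) [heading=270, move]
Final: pos=(26,2), heading=270, 4 segment(s) drawn
Segments drawn: 4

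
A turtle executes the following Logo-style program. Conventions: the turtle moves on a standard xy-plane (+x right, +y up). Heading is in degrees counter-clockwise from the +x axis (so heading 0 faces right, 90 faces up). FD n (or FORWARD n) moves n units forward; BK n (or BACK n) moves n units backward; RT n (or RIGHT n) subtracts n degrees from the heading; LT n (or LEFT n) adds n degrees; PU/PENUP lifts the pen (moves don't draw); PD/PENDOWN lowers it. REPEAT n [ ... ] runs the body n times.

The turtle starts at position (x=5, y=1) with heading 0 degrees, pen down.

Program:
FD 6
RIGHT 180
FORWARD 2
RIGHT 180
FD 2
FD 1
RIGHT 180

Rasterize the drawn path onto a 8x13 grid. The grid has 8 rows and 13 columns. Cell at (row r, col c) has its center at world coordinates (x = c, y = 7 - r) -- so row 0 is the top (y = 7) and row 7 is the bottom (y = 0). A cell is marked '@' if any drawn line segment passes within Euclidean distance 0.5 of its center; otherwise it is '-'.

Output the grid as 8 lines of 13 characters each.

Segment 0: (5,1) -> (11,1)
Segment 1: (11,1) -> (9,1)
Segment 2: (9,1) -> (11,1)
Segment 3: (11,1) -> (12,1)

Answer: -------------
-------------
-------------
-------------
-------------
-------------
-----@@@@@@@@
-------------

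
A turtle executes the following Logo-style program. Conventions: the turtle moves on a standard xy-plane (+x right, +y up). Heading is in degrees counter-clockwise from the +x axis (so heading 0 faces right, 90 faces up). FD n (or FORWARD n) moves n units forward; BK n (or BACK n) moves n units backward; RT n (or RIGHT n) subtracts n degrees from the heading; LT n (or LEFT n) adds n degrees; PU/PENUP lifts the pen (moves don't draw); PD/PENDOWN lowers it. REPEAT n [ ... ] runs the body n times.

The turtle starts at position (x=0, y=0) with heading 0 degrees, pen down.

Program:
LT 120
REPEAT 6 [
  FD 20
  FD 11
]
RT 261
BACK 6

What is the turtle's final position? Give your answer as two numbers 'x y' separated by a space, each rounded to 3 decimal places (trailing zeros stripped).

Answer: -88.337 164.857

Derivation:
Executing turtle program step by step:
Start: pos=(0,0), heading=0, pen down
LT 120: heading 0 -> 120
REPEAT 6 [
  -- iteration 1/6 --
  FD 20: (0,0) -> (-10,17.321) [heading=120, draw]
  FD 11: (-10,17.321) -> (-15.5,26.847) [heading=120, draw]
  -- iteration 2/6 --
  FD 20: (-15.5,26.847) -> (-25.5,44.167) [heading=120, draw]
  FD 11: (-25.5,44.167) -> (-31,53.694) [heading=120, draw]
  -- iteration 3/6 --
  FD 20: (-31,53.694) -> (-41,71.014) [heading=120, draw]
  FD 11: (-41,71.014) -> (-46.5,80.54) [heading=120, draw]
  -- iteration 4/6 --
  FD 20: (-46.5,80.54) -> (-56.5,97.861) [heading=120, draw]
  FD 11: (-56.5,97.861) -> (-62,107.387) [heading=120, draw]
  -- iteration 5/6 --
  FD 20: (-62,107.387) -> (-72,124.708) [heading=120, draw]
  FD 11: (-72,124.708) -> (-77.5,134.234) [heading=120, draw]
  -- iteration 6/6 --
  FD 20: (-77.5,134.234) -> (-87.5,151.554) [heading=120, draw]
  FD 11: (-87.5,151.554) -> (-93,161.081) [heading=120, draw]
]
RT 261: heading 120 -> 219
BK 6: (-93,161.081) -> (-88.337,164.857) [heading=219, draw]
Final: pos=(-88.337,164.857), heading=219, 13 segment(s) drawn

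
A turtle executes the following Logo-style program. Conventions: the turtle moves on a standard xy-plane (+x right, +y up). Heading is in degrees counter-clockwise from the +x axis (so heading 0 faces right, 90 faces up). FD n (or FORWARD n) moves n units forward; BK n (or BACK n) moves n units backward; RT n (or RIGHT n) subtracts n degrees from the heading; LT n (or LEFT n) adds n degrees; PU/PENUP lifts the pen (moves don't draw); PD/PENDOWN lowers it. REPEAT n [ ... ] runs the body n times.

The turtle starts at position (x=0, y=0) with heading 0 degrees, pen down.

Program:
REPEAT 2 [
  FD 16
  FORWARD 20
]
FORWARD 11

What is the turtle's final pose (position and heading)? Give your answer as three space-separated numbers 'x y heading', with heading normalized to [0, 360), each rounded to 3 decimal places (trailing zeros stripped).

Answer: 83 0 0

Derivation:
Executing turtle program step by step:
Start: pos=(0,0), heading=0, pen down
REPEAT 2 [
  -- iteration 1/2 --
  FD 16: (0,0) -> (16,0) [heading=0, draw]
  FD 20: (16,0) -> (36,0) [heading=0, draw]
  -- iteration 2/2 --
  FD 16: (36,0) -> (52,0) [heading=0, draw]
  FD 20: (52,0) -> (72,0) [heading=0, draw]
]
FD 11: (72,0) -> (83,0) [heading=0, draw]
Final: pos=(83,0), heading=0, 5 segment(s) drawn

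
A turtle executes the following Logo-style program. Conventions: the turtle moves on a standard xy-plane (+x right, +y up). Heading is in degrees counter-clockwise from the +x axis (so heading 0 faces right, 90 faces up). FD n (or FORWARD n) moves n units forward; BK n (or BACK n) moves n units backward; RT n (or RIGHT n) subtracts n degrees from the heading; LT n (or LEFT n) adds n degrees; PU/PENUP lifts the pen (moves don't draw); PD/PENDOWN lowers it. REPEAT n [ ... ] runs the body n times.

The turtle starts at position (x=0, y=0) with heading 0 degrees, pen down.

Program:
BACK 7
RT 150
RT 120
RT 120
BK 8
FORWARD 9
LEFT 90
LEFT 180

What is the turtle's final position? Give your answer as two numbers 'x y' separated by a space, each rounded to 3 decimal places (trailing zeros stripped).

Executing turtle program step by step:
Start: pos=(0,0), heading=0, pen down
BK 7: (0,0) -> (-7,0) [heading=0, draw]
RT 150: heading 0 -> 210
RT 120: heading 210 -> 90
RT 120: heading 90 -> 330
BK 8: (-7,0) -> (-13.928,4) [heading=330, draw]
FD 9: (-13.928,4) -> (-6.134,-0.5) [heading=330, draw]
LT 90: heading 330 -> 60
LT 180: heading 60 -> 240
Final: pos=(-6.134,-0.5), heading=240, 3 segment(s) drawn

Answer: -6.134 -0.5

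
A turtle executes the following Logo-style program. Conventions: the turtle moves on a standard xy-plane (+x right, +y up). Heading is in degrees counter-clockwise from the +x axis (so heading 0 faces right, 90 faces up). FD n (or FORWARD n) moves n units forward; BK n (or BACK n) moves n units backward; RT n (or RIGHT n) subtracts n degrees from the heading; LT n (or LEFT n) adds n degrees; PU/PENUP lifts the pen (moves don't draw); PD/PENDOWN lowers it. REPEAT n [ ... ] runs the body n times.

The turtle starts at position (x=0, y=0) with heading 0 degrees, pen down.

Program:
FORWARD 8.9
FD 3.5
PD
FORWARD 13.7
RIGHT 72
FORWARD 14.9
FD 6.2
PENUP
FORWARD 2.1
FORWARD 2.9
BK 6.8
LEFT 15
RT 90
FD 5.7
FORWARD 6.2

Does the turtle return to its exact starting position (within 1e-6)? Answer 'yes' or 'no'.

Answer: no

Derivation:
Executing turtle program step by step:
Start: pos=(0,0), heading=0, pen down
FD 8.9: (0,0) -> (8.9,0) [heading=0, draw]
FD 3.5: (8.9,0) -> (12.4,0) [heading=0, draw]
PD: pen down
FD 13.7: (12.4,0) -> (26.1,0) [heading=0, draw]
RT 72: heading 0 -> 288
FD 14.9: (26.1,0) -> (30.704,-14.171) [heading=288, draw]
FD 6.2: (30.704,-14.171) -> (32.62,-20.067) [heading=288, draw]
PU: pen up
FD 2.1: (32.62,-20.067) -> (33.269,-22.065) [heading=288, move]
FD 2.9: (33.269,-22.065) -> (34.165,-24.823) [heading=288, move]
BK 6.8: (34.165,-24.823) -> (32.064,-18.355) [heading=288, move]
LT 15: heading 288 -> 303
RT 90: heading 303 -> 213
FD 5.7: (32.064,-18.355) -> (27.284,-21.46) [heading=213, move]
FD 6.2: (27.284,-21.46) -> (22.084,-24.837) [heading=213, move]
Final: pos=(22.084,-24.837), heading=213, 5 segment(s) drawn

Start position: (0, 0)
Final position: (22.084, -24.837)
Distance = 33.235; >= 1e-6 -> NOT closed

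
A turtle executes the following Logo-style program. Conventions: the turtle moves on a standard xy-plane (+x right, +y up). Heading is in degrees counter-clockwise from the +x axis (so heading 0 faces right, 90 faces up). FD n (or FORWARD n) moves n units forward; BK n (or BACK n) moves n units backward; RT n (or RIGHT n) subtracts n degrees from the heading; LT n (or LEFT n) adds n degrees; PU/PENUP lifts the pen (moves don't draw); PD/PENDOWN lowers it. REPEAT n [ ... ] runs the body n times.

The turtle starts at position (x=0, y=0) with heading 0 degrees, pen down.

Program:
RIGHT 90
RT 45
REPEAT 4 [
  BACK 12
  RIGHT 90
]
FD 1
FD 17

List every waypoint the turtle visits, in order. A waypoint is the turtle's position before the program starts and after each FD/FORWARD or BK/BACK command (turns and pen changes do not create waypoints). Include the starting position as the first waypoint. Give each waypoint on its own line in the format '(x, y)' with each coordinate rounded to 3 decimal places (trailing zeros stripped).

Answer: (0, 0)
(8.485, 8.485)
(16.971, 0)
(8.485, -8.485)
(0, 0)
(-0.707, -0.707)
(-12.728, -12.728)

Derivation:
Executing turtle program step by step:
Start: pos=(0,0), heading=0, pen down
RT 90: heading 0 -> 270
RT 45: heading 270 -> 225
REPEAT 4 [
  -- iteration 1/4 --
  BK 12: (0,0) -> (8.485,8.485) [heading=225, draw]
  RT 90: heading 225 -> 135
  -- iteration 2/4 --
  BK 12: (8.485,8.485) -> (16.971,0) [heading=135, draw]
  RT 90: heading 135 -> 45
  -- iteration 3/4 --
  BK 12: (16.971,0) -> (8.485,-8.485) [heading=45, draw]
  RT 90: heading 45 -> 315
  -- iteration 4/4 --
  BK 12: (8.485,-8.485) -> (0,0) [heading=315, draw]
  RT 90: heading 315 -> 225
]
FD 1: (0,0) -> (-0.707,-0.707) [heading=225, draw]
FD 17: (-0.707,-0.707) -> (-12.728,-12.728) [heading=225, draw]
Final: pos=(-12.728,-12.728), heading=225, 6 segment(s) drawn
Waypoints (7 total):
(0, 0)
(8.485, 8.485)
(16.971, 0)
(8.485, -8.485)
(0, 0)
(-0.707, -0.707)
(-12.728, -12.728)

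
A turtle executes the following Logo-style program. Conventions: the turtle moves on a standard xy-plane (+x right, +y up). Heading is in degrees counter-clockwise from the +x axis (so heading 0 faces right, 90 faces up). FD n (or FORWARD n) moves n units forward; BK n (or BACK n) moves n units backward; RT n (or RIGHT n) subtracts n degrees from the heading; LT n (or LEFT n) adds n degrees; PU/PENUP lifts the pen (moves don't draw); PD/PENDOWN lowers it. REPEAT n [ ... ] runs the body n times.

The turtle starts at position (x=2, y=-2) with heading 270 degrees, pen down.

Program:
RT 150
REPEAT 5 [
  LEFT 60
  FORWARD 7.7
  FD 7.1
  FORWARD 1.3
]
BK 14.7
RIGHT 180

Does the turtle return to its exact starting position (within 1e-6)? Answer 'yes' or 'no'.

Executing turtle program step by step:
Start: pos=(2,-2), heading=270, pen down
RT 150: heading 270 -> 120
REPEAT 5 [
  -- iteration 1/5 --
  LT 60: heading 120 -> 180
  FD 7.7: (2,-2) -> (-5.7,-2) [heading=180, draw]
  FD 7.1: (-5.7,-2) -> (-12.8,-2) [heading=180, draw]
  FD 1.3: (-12.8,-2) -> (-14.1,-2) [heading=180, draw]
  -- iteration 2/5 --
  LT 60: heading 180 -> 240
  FD 7.7: (-14.1,-2) -> (-17.95,-8.668) [heading=240, draw]
  FD 7.1: (-17.95,-8.668) -> (-21.5,-14.817) [heading=240, draw]
  FD 1.3: (-21.5,-14.817) -> (-22.15,-15.943) [heading=240, draw]
  -- iteration 3/5 --
  LT 60: heading 240 -> 300
  FD 7.7: (-22.15,-15.943) -> (-18.3,-22.611) [heading=300, draw]
  FD 7.1: (-18.3,-22.611) -> (-14.75,-28.76) [heading=300, draw]
  FD 1.3: (-14.75,-28.76) -> (-14.1,-29.886) [heading=300, draw]
  -- iteration 4/5 --
  LT 60: heading 300 -> 0
  FD 7.7: (-14.1,-29.886) -> (-6.4,-29.886) [heading=0, draw]
  FD 7.1: (-6.4,-29.886) -> (0.7,-29.886) [heading=0, draw]
  FD 1.3: (0.7,-29.886) -> (2,-29.886) [heading=0, draw]
  -- iteration 5/5 --
  LT 60: heading 0 -> 60
  FD 7.7: (2,-29.886) -> (5.85,-23.218) [heading=60, draw]
  FD 7.1: (5.85,-23.218) -> (9.4,-17.069) [heading=60, draw]
  FD 1.3: (9.4,-17.069) -> (10.05,-15.943) [heading=60, draw]
]
BK 14.7: (10.05,-15.943) -> (2.7,-28.674) [heading=60, draw]
RT 180: heading 60 -> 240
Final: pos=(2.7,-28.674), heading=240, 16 segment(s) drawn

Start position: (2, -2)
Final position: (2.7, -28.674)
Distance = 26.683; >= 1e-6 -> NOT closed

Answer: no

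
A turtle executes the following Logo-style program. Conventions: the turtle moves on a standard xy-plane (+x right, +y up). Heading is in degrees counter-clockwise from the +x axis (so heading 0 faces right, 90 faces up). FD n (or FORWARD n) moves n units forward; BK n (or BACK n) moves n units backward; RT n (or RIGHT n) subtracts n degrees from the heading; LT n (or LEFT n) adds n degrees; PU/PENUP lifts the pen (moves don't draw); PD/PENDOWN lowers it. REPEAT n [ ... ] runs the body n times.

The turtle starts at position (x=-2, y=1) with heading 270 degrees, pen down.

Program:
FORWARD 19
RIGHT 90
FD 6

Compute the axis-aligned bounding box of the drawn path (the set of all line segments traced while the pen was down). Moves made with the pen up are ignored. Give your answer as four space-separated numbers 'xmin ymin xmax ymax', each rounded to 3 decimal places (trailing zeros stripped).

Executing turtle program step by step:
Start: pos=(-2,1), heading=270, pen down
FD 19: (-2,1) -> (-2,-18) [heading=270, draw]
RT 90: heading 270 -> 180
FD 6: (-2,-18) -> (-8,-18) [heading=180, draw]
Final: pos=(-8,-18), heading=180, 2 segment(s) drawn

Segment endpoints: x in {-8, -2, -2}, y in {-18, 1}
xmin=-8, ymin=-18, xmax=-2, ymax=1

Answer: -8 -18 -2 1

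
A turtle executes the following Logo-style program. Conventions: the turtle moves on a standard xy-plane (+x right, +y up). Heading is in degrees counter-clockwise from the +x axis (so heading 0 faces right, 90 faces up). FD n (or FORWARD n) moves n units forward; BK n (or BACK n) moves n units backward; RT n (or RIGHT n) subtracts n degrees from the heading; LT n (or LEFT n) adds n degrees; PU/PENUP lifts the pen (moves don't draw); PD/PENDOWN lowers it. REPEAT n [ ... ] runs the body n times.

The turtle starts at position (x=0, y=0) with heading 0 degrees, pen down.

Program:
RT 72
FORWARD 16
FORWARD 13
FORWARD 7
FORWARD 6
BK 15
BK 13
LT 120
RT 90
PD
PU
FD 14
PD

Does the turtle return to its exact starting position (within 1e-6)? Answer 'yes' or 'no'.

Answer: no

Derivation:
Executing turtle program step by step:
Start: pos=(0,0), heading=0, pen down
RT 72: heading 0 -> 288
FD 16: (0,0) -> (4.944,-15.217) [heading=288, draw]
FD 13: (4.944,-15.217) -> (8.961,-27.581) [heading=288, draw]
FD 7: (8.961,-27.581) -> (11.125,-34.238) [heading=288, draw]
FD 6: (11.125,-34.238) -> (12.979,-39.944) [heading=288, draw]
BK 15: (12.979,-39.944) -> (8.343,-25.679) [heading=288, draw]
BK 13: (8.343,-25.679) -> (4.326,-13.315) [heading=288, draw]
LT 120: heading 288 -> 48
RT 90: heading 48 -> 318
PD: pen down
PU: pen up
FD 14: (4.326,-13.315) -> (14.73,-22.683) [heading=318, move]
PD: pen down
Final: pos=(14.73,-22.683), heading=318, 6 segment(s) drawn

Start position: (0, 0)
Final position: (14.73, -22.683)
Distance = 27.046; >= 1e-6 -> NOT closed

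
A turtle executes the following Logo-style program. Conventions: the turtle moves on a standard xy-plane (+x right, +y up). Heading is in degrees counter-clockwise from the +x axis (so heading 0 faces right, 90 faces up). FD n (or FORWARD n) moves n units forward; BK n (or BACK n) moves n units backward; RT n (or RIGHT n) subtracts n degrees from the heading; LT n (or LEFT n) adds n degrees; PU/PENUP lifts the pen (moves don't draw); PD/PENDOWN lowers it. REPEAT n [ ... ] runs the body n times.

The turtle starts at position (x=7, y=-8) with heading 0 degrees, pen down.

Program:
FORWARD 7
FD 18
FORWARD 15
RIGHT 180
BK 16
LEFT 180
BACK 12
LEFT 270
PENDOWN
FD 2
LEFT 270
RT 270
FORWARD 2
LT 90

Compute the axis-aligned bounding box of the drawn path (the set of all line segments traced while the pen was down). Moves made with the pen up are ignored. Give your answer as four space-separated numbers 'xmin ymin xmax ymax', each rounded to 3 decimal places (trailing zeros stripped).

Executing turtle program step by step:
Start: pos=(7,-8), heading=0, pen down
FD 7: (7,-8) -> (14,-8) [heading=0, draw]
FD 18: (14,-8) -> (32,-8) [heading=0, draw]
FD 15: (32,-8) -> (47,-8) [heading=0, draw]
RT 180: heading 0 -> 180
BK 16: (47,-8) -> (63,-8) [heading=180, draw]
LT 180: heading 180 -> 0
BK 12: (63,-8) -> (51,-8) [heading=0, draw]
LT 270: heading 0 -> 270
PD: pen down
FD 2: (51,-8) -> (51,-10) [heading=270, draw]
LT 270: heading 270 -> 180
RT 270: heading 180 -> 270
FD 2: (51,-10) -> (51,-12) [heading=270, draw]
LT 90: heading 270 -> 0
Final: pos=(51,-12), heading=0, 7 segment(s) drawn

Segment endpoints: x in {7, 14, 32, 47, 51, 63}, y in {-12, -10, -8, -8}
xmin=7, ymin=-12, xmax=63, ymax=-8

Answer: 7 -12 63 -8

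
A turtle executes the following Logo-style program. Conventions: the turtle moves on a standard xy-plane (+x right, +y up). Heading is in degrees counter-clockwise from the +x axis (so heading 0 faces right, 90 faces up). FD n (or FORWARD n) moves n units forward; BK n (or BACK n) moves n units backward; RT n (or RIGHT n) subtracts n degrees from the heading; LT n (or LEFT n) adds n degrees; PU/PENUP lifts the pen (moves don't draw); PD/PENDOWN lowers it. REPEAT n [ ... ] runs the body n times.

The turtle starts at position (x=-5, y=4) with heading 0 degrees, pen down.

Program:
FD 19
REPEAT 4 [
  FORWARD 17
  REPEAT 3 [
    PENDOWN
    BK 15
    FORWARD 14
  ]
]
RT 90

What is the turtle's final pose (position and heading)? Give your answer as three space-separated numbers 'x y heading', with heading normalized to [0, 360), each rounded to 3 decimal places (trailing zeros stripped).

Answer: 70 4 270

Derivation:
Executing turtle program step by step:
Start: pos=(-5,4), heading=0, pen down
FD 19: (-5,4) -> (14,4) [heading=0, draw]
REPEAT 4 [
  -- iteration 1/4 --
  FD 17: (14,4) -> (31,4) [heading=0, draw]
  REPEAT 3 [
    -- iteration 1/3 --
    PD: pen down
    BK 15: (31,4) -> (16,4) [heading=0, draw]
    FD 14: (16,4) -> (30,4) [heading=0, draw]
    -- iteration 2/3 --
    PD: pen down
    BK 15: (30,4) -> (15,4) [heading=0, draw]
    FD 14: (15,4) -> (29,4) [heading=0, draw]
    -- iteration 3/3 --
    PD: pen down
    BK 15: (29,4) -> (14,4) [heading=0, draw]
    FD 14: (14,4) -> (28,4) [heading=0, draw]
  ]
  -- iteration 2/4 --
  FD 17: (28,4) -> (45,4) [heading=0, draw]
  REPEAT 3 [
    -- iteration 1/3 --
    PD: pen down
    BK 15: (45,4) -> (30,4) [heading=0, draw]
    FD 14: (30,4) -> (44,4) [heading=0, draw]
    -- iteration 2/3 --
    PD: pen down
    BK 15: (44,4) -> (29,4) [heading=0, draw]
    FD 14: (29,4) -> (43,4) [heading=0, draw]
    -- iteration 3/3 --
    PD: pen down
    BK 15: (43,4) -> (28,4) [heading=0, draw]
    FD 14: (28,4) -> (42,4) [heading=0, draw]
  ]
  -- iteration 3/4 --
  FD 17: (42,4) -> (59,4) [heading=0, draw]
  REPEAT 3 [
    -- iteration 1/3 --
    PD: pen down
    BK 15: (59,4) -> (44,4) [heading=0, draw]
    FD 14: (44,4) -> (58,4) [heading=0, draw]
    -- iteration 2/3 --
    PD: pen down
    BK 15: (58,4) -> (43,4) [heading=0, draw]
    FD 14: (43,4) -> (57,4) [heading=0, draw]
    -- iteration 3/3 --
    PD: pen down
    BK 15: (57,4) -> (42,4) [heading=0, draw]
    FD 14: (42,4) -> (56,4) [heading=0, draw]
  ]
  -- iteration 4/4 --
  FD 17: (56,4) -> (73,4) [heading=0, draw]
  REPEAT 3 [
    -- iteration 1/3 --
    PD: pen down
    BK 15: (73,4) -> (58,4) [heading=0, draw]
    FD 14: (58,4) -> (72,4) [heading=0, draw]
    -- iteration 2/3 --
    PD: pen down
    BK 15: (72,4) -> (57,4) [heading=0, draw]
    FD 14: (57,4) -> (71,4) [heading=0, draw]
    -- iteration 3/3 --
    PD: pen down
    BK 15: (71,4) -> (56,4) [heading=0, draw]
    FD 14: (56,4) -> (70,4) [heading=0, draw]
  ]
]
RT 90: heading 0 -> 270
Final: pos=(70,4), heading=270, 29 segment(s) drawn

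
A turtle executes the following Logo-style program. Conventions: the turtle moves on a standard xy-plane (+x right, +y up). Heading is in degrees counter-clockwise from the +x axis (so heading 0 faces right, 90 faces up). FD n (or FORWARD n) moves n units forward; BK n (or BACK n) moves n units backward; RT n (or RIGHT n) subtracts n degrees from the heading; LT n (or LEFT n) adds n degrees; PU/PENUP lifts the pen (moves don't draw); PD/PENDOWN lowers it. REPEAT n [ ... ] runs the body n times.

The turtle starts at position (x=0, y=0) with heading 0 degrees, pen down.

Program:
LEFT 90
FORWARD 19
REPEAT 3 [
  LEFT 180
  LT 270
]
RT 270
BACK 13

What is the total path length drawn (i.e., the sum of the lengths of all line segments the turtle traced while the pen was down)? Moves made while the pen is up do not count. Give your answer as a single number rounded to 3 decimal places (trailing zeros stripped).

Executing turtle program step by step:
Start: pos=(0,0), heading=0, pen down
LT 90: heading 0 -> 90
FD 19: (0,0) -> (0,19) [heading=90, draw]
REPEAT 3 [
  -- iteration 1/3 --
  LT 180: heading 90 -> 270
  LT 270: heading 270 -> 180
  -- iteration 2/3 --
  LT 180: heading 180 -> 0
  LT 270: heading 0 -> 270
  -- iteration 3/3 --
  LT 180: heading 270 -> 90
  LT 270: heading 90 -> 0
]
RT 270: heading 0 -> 90
BK 13: (0,19) -> (0,6) [heading=90, draw]
Final: pos=(0,6), heading=90, 2 segment(s) drawn

Segment lengths:
  seg 1: (0,0) -> (0,19), length = 19
  seg 2: (0,19) -> (0,6), length = 13
Total = 32

Answer: 32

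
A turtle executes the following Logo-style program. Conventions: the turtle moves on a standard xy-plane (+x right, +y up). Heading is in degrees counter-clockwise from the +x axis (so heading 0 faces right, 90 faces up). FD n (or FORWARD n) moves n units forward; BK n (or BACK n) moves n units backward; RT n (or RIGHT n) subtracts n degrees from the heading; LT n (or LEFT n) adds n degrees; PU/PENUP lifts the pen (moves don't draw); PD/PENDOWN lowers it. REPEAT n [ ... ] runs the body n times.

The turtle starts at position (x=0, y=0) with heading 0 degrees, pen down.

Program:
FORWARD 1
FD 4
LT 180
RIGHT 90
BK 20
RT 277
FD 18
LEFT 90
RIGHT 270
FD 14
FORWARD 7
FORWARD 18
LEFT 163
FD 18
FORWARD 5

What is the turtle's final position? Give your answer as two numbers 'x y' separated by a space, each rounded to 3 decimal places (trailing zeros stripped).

Answer: 4.832 -13.204

Derivation:
Executing turtle program step by step:
Start: pos=(0,0), heading=0, pen down
FD 1: (0,0) -> (1,0) [heading=0, draw]
FD 4: (1,0) -> (5,0) [heading=0, draw]
LT 180: heading 0 -> 180
RT 90: heading 180 -> 90
BK 20: (5,0) -> (5,-20) [heading=90, draw]
RT 277: heading 90 -> 173
FD 18: (5,-20) -> (-12.866,-17.806) [heading=173, draw]
LT 90: heading 173 -> 263
RT 270: heading 263 -> 353
FD 14: (-12.866,-17.806) -> (1.03,-19.513) [heading=353, draw]
FD 7: (1.03,-19.513) -> (7.978,-20.366) [heading=353, draw]
FD 18: (7.978,-20.366) -> (25.843,-22.559) [heading=353, draw]
LT 163: heading 353 -> 156
FD 18: (25.843,-22.559) -> (9.4,-15.238) [heading=156, draw]
FD 5: (9.4,-15.238) -> (4.832,-13.204) [heading=156, draw]
Final: pos=(4.832,-13.204), heading=156, 9 segment(s) drawn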